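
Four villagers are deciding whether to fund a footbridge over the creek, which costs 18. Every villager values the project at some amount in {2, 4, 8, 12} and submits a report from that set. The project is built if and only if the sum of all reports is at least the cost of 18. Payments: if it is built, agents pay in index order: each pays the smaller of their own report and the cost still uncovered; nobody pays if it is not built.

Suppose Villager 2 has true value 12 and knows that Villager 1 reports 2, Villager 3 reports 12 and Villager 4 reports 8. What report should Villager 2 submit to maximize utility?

Report 2: project built, pays 2, utility 12 - 2 = 10.
Report 4: project built, pays 4, utility 12 - 4 = 8.
Report 8: project built, pays 8, utility 12 - 8 = 4.
Report 12: project built, pays 12, utility 12 - 12 = 0.
The best choice is 2 with utility 10.

2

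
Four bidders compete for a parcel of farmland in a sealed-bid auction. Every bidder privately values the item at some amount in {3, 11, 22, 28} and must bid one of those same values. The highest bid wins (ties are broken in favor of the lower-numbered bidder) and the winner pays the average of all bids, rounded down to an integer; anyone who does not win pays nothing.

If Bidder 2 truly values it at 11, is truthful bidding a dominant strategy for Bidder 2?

No

Consider the case where Bidder 1 bids 11, Bidder 3 bids 3 and Bidder 4 bids 3.
Truthful bid 11: loses, pays 0, utility 0.
Bid 22 instead: wins, pays 9, utility 11 - 9 = 2.
Since 2 > 0, bidding 22 is strictly better here, so truthful bidding is not dominant.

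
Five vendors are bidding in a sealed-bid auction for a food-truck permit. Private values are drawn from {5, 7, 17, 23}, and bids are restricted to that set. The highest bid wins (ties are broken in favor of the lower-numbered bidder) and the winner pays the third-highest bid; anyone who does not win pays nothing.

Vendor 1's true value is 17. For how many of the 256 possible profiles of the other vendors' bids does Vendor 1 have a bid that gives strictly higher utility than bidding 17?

32

Others bid (5, 5, 5, 23): truth gives 0; bid 23 gives 12 > 0. Violating.
Others bid (5, 5, 7, 23): truth gives 0; bid 23 gives 10 > 0. Violating.
Others bid (5, 5, 23, 5): truth gives 0; bid 23 gives 12 > 0. Violating.
Others bid (5, 5, 23, 7): truth gives 0; bid 23 gives 10 > 0. Violating.
Others bid (5, 5, 5, 5): truth gives 12; no alternative beats it.
Others bid (5, 5, 5, 7): truth gives 12; no alternative beats it.
(Checking all 256 profiles: 32 have a profitable deviation, 224 do not.)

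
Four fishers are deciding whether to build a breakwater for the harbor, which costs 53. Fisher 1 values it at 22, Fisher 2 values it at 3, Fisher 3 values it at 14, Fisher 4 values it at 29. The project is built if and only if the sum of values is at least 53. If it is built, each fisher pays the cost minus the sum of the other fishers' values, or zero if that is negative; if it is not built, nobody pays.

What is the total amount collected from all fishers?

21

Total value 68 ≥ cost 53, so it is built.
Fisher 1: others sum to 46; max(0, 53 - 46) = 7.
Fisher 2: others sum to 65; max(0, 53 - 65) = 0.
Fisher 3: others sum to 54; max(0, 53 - 54) = 0.
Fisher 4: others sum to 39; max(0, 53 - 39) = 14.
Total collected = 7 + 0 + 0 + 14 = 21.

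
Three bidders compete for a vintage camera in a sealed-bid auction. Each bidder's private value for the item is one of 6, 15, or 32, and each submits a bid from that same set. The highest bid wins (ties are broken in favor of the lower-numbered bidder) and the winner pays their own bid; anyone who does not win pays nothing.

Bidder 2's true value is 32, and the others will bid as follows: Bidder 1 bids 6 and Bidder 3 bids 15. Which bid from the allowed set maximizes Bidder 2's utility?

Bid 6: loses, pays 0, utility 0.
Bid 15: wins, pays 15, utility 32 - 15 = 17.
Bid 32: wins, pays 32, utility 32 - 32 = 0.
The best choice is 15 with utility 17.

15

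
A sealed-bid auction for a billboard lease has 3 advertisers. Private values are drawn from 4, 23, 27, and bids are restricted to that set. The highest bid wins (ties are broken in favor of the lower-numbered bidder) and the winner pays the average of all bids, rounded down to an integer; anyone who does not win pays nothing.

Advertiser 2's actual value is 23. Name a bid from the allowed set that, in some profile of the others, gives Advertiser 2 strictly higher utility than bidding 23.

Suppose Advertiser 1 bids 4 and Advertiser 3 bids 27.
Bid 23: loses, pays 0, utility 0.
Bid 27: wins, pays 19, utility 23 - 19 = 4.
So bidding 27 beats truth here (4 > 0).

27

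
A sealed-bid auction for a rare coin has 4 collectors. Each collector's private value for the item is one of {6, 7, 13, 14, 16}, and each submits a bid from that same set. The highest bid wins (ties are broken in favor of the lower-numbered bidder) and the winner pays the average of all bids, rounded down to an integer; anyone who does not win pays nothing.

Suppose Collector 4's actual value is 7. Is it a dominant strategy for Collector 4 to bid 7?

Check each profile of the others' bids and compare truth against every alternative bid.
Others bid (6, 6, 6): truth gives 1, best alternative gives 0.
Others bid (6, 6, 7): truth gives 0, best alternative gives 0.
Others bid (6, 6, 13): truth gives 0, best alternative gives 0.
Others bid (6, 6, 14): truth gives 0, best alternative gives 0.
Others bid (6, 6, 16): truth gives 0, best alternative gives 0.
Others bid (6, 7, 6): truth gives 0, best alternative gives 0.
(Remaining 119 profiles checked similarly; truth is weakly best in each.)
In every case the truthful bid is at least as good as any alternative, so it is a dominant strategy.

Yes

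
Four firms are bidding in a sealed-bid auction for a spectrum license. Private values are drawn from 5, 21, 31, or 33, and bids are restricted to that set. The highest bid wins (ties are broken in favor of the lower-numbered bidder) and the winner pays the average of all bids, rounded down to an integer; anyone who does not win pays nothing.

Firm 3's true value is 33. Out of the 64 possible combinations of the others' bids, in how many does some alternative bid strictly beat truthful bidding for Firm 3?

Others bid (5, 5, 5): truth gives 21; bid 21 gives 24 > 21. Violating.
Others bid (5, 5, 21): truth gives 17; bid 21 gives 20 > 17. Violating.
Others bid (5, 21, 5): truth gives 17; bid 31 gives 18 > 17. Violating.
Others bid (5, 21, 21): truth gives 13; bid 31 gives 14 > 13. Violating.
Others bid (5, 5, 31): truth gives 15; no alternative beats it.
Others bid (5, 5, 33): truth gives 14; no alternative beats it.
(Checking all 64 profiles: 8 have a profitable deviation, 56 do not.)

8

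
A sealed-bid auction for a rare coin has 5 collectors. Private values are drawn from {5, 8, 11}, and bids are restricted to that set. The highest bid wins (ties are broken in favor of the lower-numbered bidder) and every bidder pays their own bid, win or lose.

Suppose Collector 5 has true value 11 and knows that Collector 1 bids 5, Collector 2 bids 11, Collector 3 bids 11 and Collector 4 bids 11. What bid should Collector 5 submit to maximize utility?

5

Bid 5: loses but pays 5, utility -5.
Bid 8: loses but pays 8, utility -8.
Bid 11: loses but pays 11, utility -11.
The best choice is 5 with utility -5.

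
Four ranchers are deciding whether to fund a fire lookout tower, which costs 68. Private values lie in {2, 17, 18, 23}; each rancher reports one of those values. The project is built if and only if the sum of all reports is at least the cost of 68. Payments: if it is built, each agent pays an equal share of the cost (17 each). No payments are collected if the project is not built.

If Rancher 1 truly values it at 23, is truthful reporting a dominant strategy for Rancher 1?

Check each profile of the others' reports and compare truth against every alternative report.
Others report (2, 23, 23): truth gives 6, best alternative gives 0.
Others report (23, 2, 23): truth gives 6, best alternative gives 0.
Others report (23, 23, 2): truth gives 6, best alternative gives 0.
Others report (17, 17, 17): truth gives 6, best alternative gives 6.
Others report (17, 17, 18): truth gives 6, best alternative gives 6.
Others report (17, 17, 23): truth gives 6, best alternative gives 6.
(Remaining 58 profiles checked similarly; truth is weakly best in each.)
In every case the truthful report is at least as good as any alternative, so it is a dominant strategy.

Yes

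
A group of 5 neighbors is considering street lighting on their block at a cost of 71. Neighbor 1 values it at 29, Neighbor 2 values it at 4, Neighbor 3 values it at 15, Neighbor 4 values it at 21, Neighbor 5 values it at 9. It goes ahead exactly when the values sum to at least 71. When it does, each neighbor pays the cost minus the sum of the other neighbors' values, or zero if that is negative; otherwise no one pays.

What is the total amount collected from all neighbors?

Total value 78 ≥ cost 71, so it is built.
Neighbor 1: others sum to 49; max(0, 71 - 49) = 22.
Neighbor 2: others sum to 74; max(0, 71 - 74) = 0.
Neighbor 3: others sum to 63; max(0, 71 - 63) = 8.
Neighbor 4: others sum to 57; max(0, 71 - 57) = 14.
Neighbor 5: others sum to 69; max(0, 71 - 69) = 2.
Total collected = 22 + 0 + 8 + 14 + 2 = 46.

46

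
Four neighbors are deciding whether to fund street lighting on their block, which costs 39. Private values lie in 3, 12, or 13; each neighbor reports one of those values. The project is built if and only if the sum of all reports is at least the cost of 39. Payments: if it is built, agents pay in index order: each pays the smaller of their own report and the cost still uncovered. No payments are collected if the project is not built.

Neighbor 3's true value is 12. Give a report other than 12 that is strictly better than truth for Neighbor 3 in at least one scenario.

3

Suppose Neighbor 1 reports 12, Neighbor 2 reports 12 and Neighbor 4 reports 12.
Report 12: project built, pays 12, utility 12 - 12 = 0.
Report 3: project built, pays 3, utility 12 - 3 = 9.
So reporting 3 beats truth here (9 > 0).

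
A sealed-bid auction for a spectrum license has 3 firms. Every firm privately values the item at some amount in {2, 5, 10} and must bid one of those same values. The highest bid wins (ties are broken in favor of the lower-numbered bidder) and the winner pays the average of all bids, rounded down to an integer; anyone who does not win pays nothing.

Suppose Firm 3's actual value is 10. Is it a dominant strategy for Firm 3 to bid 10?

Consider the case where Firm 1 bids 2 and Firm 2 bids 2.
Truthful bid 10: wins, pays 4, utility 10 - 4 = 6.
Bid 5 instead: wins, pays 3, utility 10 - 3 = 7.
Since 7 > 6, bidding 5 is strictly better here, so truthful bidding is not dominant.

No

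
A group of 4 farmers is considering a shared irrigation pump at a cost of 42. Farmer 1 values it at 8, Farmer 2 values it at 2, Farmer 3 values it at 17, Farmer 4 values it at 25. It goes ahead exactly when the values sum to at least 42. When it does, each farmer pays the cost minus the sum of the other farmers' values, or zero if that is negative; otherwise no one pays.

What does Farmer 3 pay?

Total value 52 ≥ cost 42, so the project is built.
The other farmers' values sum to 35.
Cost minus that sum is 42 - 35 = 7.

7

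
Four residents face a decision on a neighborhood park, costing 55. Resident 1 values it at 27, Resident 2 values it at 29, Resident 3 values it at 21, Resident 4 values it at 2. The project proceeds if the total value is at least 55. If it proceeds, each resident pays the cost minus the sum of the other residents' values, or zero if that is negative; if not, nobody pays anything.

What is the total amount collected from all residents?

8

Total value 79 ≥ cost 55, so it is built.
Resident 1: others sum to 52; max(0, 55 - 52) = 3.
Resident 2: others sum to 50; max(0, 55 - 50) = 5.
Resident 3: others sum to 58; max(0, 55 - 58) = 0.
Resident 4: others sum to 77; max(0, 55 - 77) = 0.
Total collected = 3 + 5 + 0 + 0 = 8.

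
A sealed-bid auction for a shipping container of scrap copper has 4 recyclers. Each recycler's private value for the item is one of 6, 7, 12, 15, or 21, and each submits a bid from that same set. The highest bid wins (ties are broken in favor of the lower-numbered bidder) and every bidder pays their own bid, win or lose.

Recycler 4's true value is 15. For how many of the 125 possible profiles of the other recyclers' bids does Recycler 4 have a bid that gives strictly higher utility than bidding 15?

Others bid (6, 6, 6): truth gives 0; bid 7 gives 8 > 0. Violating.
Others bid (6, 6, 7): truth gives 0; bid 12 gives 3 > 0. Violating.
Others bid (6, 6, 15): truth gives -15; bid 6 gives -6 > -15. Violating.
Others bid (6, 6, 21): truth gives -15; bid 6 gives -6 > -15. Violating.
Others bid (6, 6, 12): truth gives 0; no alternative beats it.
Others bid (6, 7, 12): truth gives 0; no alternative beats it.
(Checking all 125 profiles: 106 have a profitable deviation, 19 do not.)

106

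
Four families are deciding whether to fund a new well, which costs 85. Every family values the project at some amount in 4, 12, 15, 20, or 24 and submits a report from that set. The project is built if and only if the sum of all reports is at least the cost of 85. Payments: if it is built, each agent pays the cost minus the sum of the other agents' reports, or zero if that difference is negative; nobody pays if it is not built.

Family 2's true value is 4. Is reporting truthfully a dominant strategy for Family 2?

Yes

Check each profile of the others' reports and compare truth against every alternative report.
Others report (4, 4, 4): truth gives 0, best alternative gives 0.
Others report (4, 4, 12): truth gives 0, best alternative gives 0.
Others report (4, 4, 15): truth gives 0, best alternative gives 0.
Others report (4, 4, 20): truth gives 0, best alternative gives 0.
Others report (4, 4, 24): truth gives 0, best alternative gives 0.
Others report (4, 12, 4): truth gives 0, best alternative gives 0.
(Remaining 119 profiles checked similarly; truth is weakly best in each.)
In every case the truthful report is at least as good as any alternative, so it is a dominant strategy.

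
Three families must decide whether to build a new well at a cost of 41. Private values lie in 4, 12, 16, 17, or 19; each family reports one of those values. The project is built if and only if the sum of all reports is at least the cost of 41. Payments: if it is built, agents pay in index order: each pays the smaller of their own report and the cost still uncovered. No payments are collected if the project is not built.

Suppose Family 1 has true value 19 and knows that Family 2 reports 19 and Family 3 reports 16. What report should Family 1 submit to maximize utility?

Report 4: project not built, utility 0.
Report 12: project built, pays 12, utility 19 - 12 = 7.
Report 16: project built, pays 16, utility 19 - 16 = 3.
Report 17: project built, pays 17, utility 19 - 17 = 2.
Report 19: project built, pays 19, utility 19 - 19 = 0.
The best choice is 12 with utility 7.

12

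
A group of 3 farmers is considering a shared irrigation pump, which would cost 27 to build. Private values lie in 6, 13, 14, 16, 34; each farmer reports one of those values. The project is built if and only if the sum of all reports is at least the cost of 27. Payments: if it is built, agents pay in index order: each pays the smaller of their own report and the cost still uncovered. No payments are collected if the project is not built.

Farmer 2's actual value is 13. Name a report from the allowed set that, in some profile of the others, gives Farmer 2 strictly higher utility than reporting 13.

Suppose Farmer 1 reports 6 and Farmer 3 reports 16.
Report 13: project built, pays 13, utility 13 - 13 = 0.
Report 6: project built, pays 6, utility 13 - 6 = 7.
So reporting 6 beats truth here (7 > 0).

6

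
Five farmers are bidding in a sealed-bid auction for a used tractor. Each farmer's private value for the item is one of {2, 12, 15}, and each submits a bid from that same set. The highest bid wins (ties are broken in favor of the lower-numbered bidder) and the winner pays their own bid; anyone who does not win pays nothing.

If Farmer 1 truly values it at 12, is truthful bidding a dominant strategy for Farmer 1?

No

Consider the case where Farmer 2 bids 2, Farmer 3 bids 2, Farmer 4 bids 2 and Farmer 5 bids 2.
Truthful bid 12: wins, pays 12, utility 12 - 12 = 0.
Bid 2 instead: wins, pays 2, utility 12 - 2 = 10.
Since 10 > 0, bidding 2 is strictly better here, so truthful bidding is not dominant.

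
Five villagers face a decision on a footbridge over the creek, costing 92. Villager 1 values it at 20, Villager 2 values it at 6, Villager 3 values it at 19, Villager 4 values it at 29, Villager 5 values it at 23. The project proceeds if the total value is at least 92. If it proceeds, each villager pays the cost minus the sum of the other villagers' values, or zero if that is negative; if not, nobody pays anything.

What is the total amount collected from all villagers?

72

Total value 97 ≥ cost 92, so it is built.
Villager 1: others sum to 77; max(0, 92 - 77) = 15.
Villager 2: others sum to 91; max(0, 92 - 91) = 1.
Villager 3: others sum to 78; max(0, 92 - 78) = 14.
Villager 4: others sum to 68; max(0, 92 - 68) = 24.
Villager 5: others sum to 74; max(0, 92 - 74) = 18.
Total collected = 15 + 1 + 14 + 24 + 18 = 72.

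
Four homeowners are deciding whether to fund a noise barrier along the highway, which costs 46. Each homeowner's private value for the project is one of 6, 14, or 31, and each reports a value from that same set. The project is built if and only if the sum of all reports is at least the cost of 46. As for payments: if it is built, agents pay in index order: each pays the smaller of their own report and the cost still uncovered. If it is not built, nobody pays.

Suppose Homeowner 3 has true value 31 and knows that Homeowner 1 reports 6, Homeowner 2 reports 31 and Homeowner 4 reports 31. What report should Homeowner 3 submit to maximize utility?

Report 6: project built, pays 6, utility 31 - 6 = 25.
Report 14: project built, pays 9, utility 31 - 9 = 22.
Report 31: project built, pays 9, utility 31 - 9 = 22.
The best choice is 6 with utility 25.

6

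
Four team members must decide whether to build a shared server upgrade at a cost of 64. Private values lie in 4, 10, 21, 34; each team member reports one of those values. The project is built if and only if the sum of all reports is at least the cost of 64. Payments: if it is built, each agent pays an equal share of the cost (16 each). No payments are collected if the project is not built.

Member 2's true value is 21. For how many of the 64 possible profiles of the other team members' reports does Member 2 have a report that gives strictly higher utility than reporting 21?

13

Others report (4, 4, 34): truth gives 0; report 34 gives 5 > 0. Violating.
Others report (4, 10, 21): truth gives 0; report 34 gives 5 > 0. Violating.
Others report (4, 21, 10): truth gives 0; report 34 gives 5 > 0. Violating.
Others report (4, 34, 4): truth gives 0; report 34 gives 5 > 0. Violating.
Others report (4, 4, 4): truth gives 0; no alternative beats it.
Others report (4, 4, 10): truth gives 0; no alternative beats it.
(Checking all 64 profiles: 13 have a profitable deviation, 51 do not.)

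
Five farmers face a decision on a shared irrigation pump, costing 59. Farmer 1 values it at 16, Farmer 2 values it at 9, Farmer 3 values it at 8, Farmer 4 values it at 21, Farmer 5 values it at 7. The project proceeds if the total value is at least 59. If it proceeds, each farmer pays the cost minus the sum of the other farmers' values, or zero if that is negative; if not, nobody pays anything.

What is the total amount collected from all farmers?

Total value 61 ≥ cost 59, so it is built.
Farmer 1: others sum to 45; max(0, 59 - 45) = 14.
Farmer 2: others sum to 52; max(0, 59 - 52) = 7.
Farmer 3: others sum to 53; max(0, 59 - 53) = 6.
Farmer 4: others sum to 40; max(0, 59 - 40) = 19.
Farmer 5: others sum to 54; max(0, 59 - 54) = 5.
Total collected = 14 + 7 + 6 + 19 + 5 = 51.

51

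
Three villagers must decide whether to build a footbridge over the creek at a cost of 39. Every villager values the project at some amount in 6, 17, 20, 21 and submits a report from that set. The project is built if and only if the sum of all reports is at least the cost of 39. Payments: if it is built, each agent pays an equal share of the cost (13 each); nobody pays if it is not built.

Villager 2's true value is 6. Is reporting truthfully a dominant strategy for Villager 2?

Yes

Check each profile of the others' reports and compare truth against every alternative report.
Others report (6, 17): truth gives 0, best alternative gives -7.
Others report (6, 20): truth gives 0, best alternative gives -7.
Others report (6, 21): truth gives 0, best alternative gives -7.
Others report (17, 6): truth gives 0, best alternative gives -7.
Others report (20, 6): truth gives 0, best alternative gives -7.
Others report (21, 6): truth gives 0, best alternative gives -7.
(Remaining 10 profiles checked similarly; truth is weakly best in each.)
In every case the truthful report is at least as good as any alternative, so it is a dominant strategy.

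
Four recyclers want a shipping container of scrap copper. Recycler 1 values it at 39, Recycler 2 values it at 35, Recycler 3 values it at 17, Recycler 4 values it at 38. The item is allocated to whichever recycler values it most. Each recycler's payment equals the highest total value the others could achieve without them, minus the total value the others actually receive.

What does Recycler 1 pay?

Recycler 1 has the highest value and receives the item.
Without Recycler 1, the item would go to the next-highest value, 38, so the others could achieve 38.
With Recycler 1 present and winning, the others receive nothing, so their total is 0.
Payment = 38 - 0 = 38.

38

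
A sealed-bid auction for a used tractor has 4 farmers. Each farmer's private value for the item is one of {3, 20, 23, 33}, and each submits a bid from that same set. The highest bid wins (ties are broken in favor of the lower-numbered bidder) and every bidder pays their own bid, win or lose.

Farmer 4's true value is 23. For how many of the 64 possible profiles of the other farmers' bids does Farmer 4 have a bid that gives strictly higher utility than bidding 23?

57

Others bid (3, 3, 3): truth gives 0; bid 20 gives 3 > 0. Violating.
Others bid (3, 3, 23): truth gives -23; bid 3 gives -3 > -23. Violating.
Others bid (3, 3, 33): truth gives -23; bid 3 gives -3 > -23. Violating.
Others bid (3, 20, 23): truth gives -23; bid 3 gives -3 > -23. Violating.
Others bid (3, 3, 20): truth gives 0; no alternative beats it.
Others bid (3, 20, 3): truth gives 0; no alternative beats it.
(Checking all 64 profiles: 57 have a profitable deviation, 7 do not.)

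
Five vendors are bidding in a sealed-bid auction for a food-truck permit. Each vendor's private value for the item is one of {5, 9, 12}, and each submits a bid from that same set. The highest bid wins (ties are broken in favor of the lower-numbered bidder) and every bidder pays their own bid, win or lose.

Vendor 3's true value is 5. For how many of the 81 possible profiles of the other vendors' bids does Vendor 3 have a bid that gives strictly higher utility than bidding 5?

4

Others bid (5, 5, 5, 5): truth gives -5; bid 9 gives -4 > -5. Violating.
Others bid (5, 5, 5, 9): truth gives -5; bid 9 gives -4 > -5. Violating.
Others bid (5, 5, 9, 5): truth gives -5; bid 9 gives -4 > -5. Violating.
Others bid (5, 5, 9, 9): truth gives -5; bid 9 gives -4 > -5. Violating.
Others bid (5, 5, 5, 12): truth gives -5; no alternative beats it.
Others bid (5, 5, 9, 12): truth gives -5; no alternative beats it.
(Checking all 81 profiles: 4 have a profitable deviation, 77 do not.)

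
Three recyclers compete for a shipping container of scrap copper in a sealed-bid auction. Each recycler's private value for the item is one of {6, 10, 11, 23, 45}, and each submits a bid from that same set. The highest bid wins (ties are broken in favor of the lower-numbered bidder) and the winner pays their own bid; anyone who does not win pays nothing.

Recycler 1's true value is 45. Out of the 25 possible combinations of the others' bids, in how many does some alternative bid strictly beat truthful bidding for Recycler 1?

Others bid (6, 6): truth gives 0; bid 6 gives 39 > 0. Violating.
Others bid (6, 10): truth gives 0; bid 10 gives 35 > 0. Violating.
Others bid (6, 11): truth gives 0; bid 11 gives 34 > 0. Violating.
Others bid (6, 23): truth gives 0; bid 23 gives 22 > 0. Violating.
Others bid (6, 45): truth gives 0; no alternative beats it.
Others bid (10, 45): truth gives 0; no alternative beats it.
(Checking all 25 profiles: 16 have a profitable deviation, 9 do not.)

16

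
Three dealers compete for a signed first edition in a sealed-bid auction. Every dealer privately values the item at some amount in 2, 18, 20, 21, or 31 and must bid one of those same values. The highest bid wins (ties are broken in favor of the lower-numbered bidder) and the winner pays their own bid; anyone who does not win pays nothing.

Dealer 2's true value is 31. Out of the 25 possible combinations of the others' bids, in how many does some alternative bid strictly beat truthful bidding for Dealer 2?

Others bid (2, 2): truth gives 0; bid 18 gives 13 > 0. Violating.
Others bid (2, 18): truth gives 0; bid 18 gives 13 > 0. Violating.
Others bid (2, 20): truth gives 0; bid 20 gives 11 > 0. Violating.
Others bid (2, 21): truth gives 0; bid 21 gives 10 > 0. Violating.
Others bid (2, 31): truth gives 0; no alternative beats it.
Others bid (18, 31): truth gives 0; no alternative beats it.
(Checking all 25 profiles: 12 have a profitable deviation, 13 do not.)

12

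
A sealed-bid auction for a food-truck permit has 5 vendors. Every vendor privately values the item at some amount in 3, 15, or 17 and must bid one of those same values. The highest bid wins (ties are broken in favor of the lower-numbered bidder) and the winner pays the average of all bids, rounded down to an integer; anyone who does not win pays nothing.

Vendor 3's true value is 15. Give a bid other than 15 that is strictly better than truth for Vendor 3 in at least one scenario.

Suppose Vendor 1 bids 3, Vendor 2 bids 3, Vendor 4 bids 3 and Vendor 5 bids 17.
Bid 15: loses, pays 0, utility 0.
Bid 17: wins, pays 8, utility 15 - 8 = 7.
So bidding 17 beats truth here (7 > 0).

17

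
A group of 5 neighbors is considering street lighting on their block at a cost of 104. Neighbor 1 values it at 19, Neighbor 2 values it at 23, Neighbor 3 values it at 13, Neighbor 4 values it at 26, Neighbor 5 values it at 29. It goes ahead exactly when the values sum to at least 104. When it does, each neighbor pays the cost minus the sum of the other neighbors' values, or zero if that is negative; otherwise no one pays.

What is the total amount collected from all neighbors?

Total value 110 ≥ cost 104, so it is built.
Neighbor 1: others sum to 91; max(0, 104 - 91) = 13.
Neighbor 2: others sum to 87; max(0, 104 - 87) = 17.
Neighbor 3: others sum to 97; max(0, 104 - 97) = 7.
Neighbor 4: others sum to 84; max(0, 104 - 84) = 20.
Neighbor 5: others sum to 81; max(0, 104 - 81) = 23.
Total collected = 13 + 17 + 7 + 20 + 23 = 80.

80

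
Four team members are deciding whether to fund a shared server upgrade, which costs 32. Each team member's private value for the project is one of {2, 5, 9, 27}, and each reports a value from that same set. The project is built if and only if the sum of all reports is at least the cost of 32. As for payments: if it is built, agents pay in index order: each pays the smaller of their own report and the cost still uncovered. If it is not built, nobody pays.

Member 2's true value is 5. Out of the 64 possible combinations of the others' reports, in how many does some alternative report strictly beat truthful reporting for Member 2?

Others report (2, 2, 27): truth gives 0; report 2 gives 3 > 0. Violating.
Others report (2, 5, 27): truth gives 0; report 2 gives 3 > 0. Violating.
Others report (2, 9, 27): truth gives 0; report 2 gives 3 > 0. Violating.
Others report (2, 27, 2): truth gives 0; report 2 gives 3 > 0. Violating.
Others report (2, 2, 2): truth gives 0; no alternative beats it.
Others report (2, 2, 5): truth gives 0; no alternative beats it.
(Checking all 64 profiles: 37 have a profitable deviation, 27 do not.)

37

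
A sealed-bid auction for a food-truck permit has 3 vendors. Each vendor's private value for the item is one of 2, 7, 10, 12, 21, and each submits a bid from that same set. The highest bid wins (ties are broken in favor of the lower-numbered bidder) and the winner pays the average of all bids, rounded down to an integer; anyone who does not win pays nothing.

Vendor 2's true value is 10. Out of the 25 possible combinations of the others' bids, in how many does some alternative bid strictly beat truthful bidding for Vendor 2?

5

Others bid (2, 2): truth gives 6; bid 7 gives 7 > 6. Violating.
Others bid (2, 7): truth gives 4; bid 7 gives 5 > 4. Violating.
Others bid (2, 12): truth gives 0; bid 12 gives 2 > 0. Violating.
Others bid (10, 2): truth gives 0; bid 12 gives 2 > 0. Violating.
Others bid (2, 10): truth gives 3; no alternative beats it.
Others bid (2, 21): truth gives 0; no alternative beats it.
(Checking all 25 profiles: 5 have a profitable deviation, 20 do not.)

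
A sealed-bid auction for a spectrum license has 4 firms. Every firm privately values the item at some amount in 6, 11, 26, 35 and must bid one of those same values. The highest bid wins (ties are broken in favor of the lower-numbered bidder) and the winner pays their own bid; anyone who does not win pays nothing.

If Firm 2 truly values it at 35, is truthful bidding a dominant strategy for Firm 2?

No

Consider the case where Firm 1 bids 6, Firm 3 bids 6 and Firm 4 bids 6.
Truthful bid 35: wins, pays 35, utility 35 - 35 = 0.
Bid 11 instead: wins, pays 11, utility 35 - 11 = 24.
Since 24 > 0, bidding 11 is strictly better here, so truthful bidding is not dominant.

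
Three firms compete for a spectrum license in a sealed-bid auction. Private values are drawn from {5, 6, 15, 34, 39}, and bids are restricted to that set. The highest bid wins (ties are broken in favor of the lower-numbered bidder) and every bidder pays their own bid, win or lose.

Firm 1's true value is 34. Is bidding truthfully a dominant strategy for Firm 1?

Consider the case where Firm 2 bids 5 and Firm 3 bids 5.
Truthful bid 34: wins, pays 34, utility 34 - 34 = 0.
Bid 5 instead: wins, pays 5, utility 34 - 5 = 29.
Since 29 > 0, bidding 5 is strictly better here, so truthful bidding is not dominant.

No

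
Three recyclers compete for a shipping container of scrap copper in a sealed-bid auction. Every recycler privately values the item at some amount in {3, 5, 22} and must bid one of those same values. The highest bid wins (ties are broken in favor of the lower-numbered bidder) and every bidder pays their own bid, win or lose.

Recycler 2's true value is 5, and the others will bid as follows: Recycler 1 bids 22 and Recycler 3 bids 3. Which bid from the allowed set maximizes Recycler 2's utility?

Bid 3: loses but pays 3, utility -3.
Bid 5: loses but pays 5, utility -5.
Bid 22: loses but pays 22, utility -22.
The best choice is 3 with utility -3.

3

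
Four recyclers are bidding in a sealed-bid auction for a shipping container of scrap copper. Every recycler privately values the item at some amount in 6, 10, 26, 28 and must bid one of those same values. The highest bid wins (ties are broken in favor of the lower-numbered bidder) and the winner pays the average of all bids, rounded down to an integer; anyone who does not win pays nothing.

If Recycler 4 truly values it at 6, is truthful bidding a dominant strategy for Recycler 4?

Check each profile of the others' bids and compare truth against every alternative bid.
Others bid (6, 6, 6): truth gives 0, best alternative gives -1.
Others bid (6, 6, 10): truth gives 0, best alternative gives 0.
Others bid (6, 6, 26): truth gives 0, best alternative gives 0.
Others bid (6, 6, 28): truth gives 0, best alternative gives 0.
Others bid (6, 10, 6): truth gives 0, best alternative gives 0.
Others bid (6, 10, 10): truth gives 0, best alternative gives 0.
(Remaining 58 profiles checked similarly; truth is weakly best in each.)
In every case the truthful bid is at least as good as any alternative, so it is a dominant strategy.

Yes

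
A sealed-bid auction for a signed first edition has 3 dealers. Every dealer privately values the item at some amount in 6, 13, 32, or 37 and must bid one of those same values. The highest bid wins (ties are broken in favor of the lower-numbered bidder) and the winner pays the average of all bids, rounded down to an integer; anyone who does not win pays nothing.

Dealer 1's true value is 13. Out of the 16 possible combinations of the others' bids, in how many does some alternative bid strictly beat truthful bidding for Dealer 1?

1

Others bid (6, 6): truth gives 5; bid 6 gives 7 > 5. Violating.
Others bid (6, 13): truth gives 3; no alternative beats it.
Others bid (6, 32): truth gives 0; no alternative beats it.
(Checking all 16 profiles: 1 has a profitable deviation, 15 do not.)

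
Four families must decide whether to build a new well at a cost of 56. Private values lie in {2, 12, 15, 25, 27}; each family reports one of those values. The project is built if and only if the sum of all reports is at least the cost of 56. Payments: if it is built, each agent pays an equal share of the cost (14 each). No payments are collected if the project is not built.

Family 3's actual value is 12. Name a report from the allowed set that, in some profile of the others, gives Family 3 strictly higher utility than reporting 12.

2

Suppose Family 1 reports 2, Family 2 reports 15 and Family 4 reports 27.
Report 12: project built, pays 14, utility 12 - 14 = -2.
Report 2: project not built, utility 0.
So reporting 2 beats truth here (0 > -2).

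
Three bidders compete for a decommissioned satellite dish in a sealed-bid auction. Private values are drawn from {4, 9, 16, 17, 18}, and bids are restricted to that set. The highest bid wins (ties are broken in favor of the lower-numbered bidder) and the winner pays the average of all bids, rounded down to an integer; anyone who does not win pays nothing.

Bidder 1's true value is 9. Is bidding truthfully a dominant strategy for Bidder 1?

Consider the case where Bidder 2 bids 4 and Bidder 3 bids 4.
Truthful bid 9: wins, pays 5, utility 9 - 5 = 4.
Bid 4 instead: wins, pays 4, utility 9 - 4 = 5.
Since 5 > 4, bidding 4 is strictly better here, so truthful bidding is not dominant.

No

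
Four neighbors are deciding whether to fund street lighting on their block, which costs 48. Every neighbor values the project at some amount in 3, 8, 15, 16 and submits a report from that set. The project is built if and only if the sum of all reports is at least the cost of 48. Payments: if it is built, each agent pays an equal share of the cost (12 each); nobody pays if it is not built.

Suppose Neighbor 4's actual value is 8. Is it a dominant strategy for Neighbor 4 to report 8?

No

Consider the case where Neighbor 1 reports 8, Neighbor 2 reports 16 and Neighbor 3 reports 16.
Truthful report 8: project built, pays 12, utility 8 - 12 = -4.
Report 3 instead: project not built, utility 0.
Since 0 > -4, reporting 3 is strictly better here, so truthful reporting is not dominant.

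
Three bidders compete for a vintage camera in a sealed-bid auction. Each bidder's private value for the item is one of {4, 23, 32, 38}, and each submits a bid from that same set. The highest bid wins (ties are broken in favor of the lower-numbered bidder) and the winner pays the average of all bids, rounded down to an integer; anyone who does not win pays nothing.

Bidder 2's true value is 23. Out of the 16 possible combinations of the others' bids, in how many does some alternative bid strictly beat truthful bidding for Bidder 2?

2

Others bid (4, 32): truth gives 0; bid 32 gives 1 > 0. Violating.
Others bid (23, 4): truth gives 0; bid 32 gives 4 > 0. Violating.
Others bid (4, 4): truth gives 13; no alternative beats it.
Others bid (4, 23): truth gives 7; no alternative beats it.
(Checking all 16 profiles: 2 have a profitable deviation, 14 do not.)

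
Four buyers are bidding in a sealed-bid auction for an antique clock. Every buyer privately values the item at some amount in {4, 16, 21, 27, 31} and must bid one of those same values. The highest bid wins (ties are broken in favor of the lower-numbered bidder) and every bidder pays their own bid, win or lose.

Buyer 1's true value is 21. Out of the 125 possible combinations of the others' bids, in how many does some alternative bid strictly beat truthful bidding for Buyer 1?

106

Others bid (4, 4, 4): truth gives 0; bid 4 gives 17 > 0. Violating.
Others bid (4, 4, 16): truth gives 0; bid 16 gives 5 > 0. Violating.
Others bid (4, 4, 27): truth gives -21; bid 4 gives -4 > -21. Violating.
Others bid (4, 4, 31): truth gives -21; bid 4 gives -4 > -21. Violating.
Others bid (4, 4, 21): truth gives 0; no alternative beats it.
Others bid (4, 16, 21): truth gives 0; no alternative beats it.
(Checking all 125 profiles: 106 have a profitable deviation, 19 do not.)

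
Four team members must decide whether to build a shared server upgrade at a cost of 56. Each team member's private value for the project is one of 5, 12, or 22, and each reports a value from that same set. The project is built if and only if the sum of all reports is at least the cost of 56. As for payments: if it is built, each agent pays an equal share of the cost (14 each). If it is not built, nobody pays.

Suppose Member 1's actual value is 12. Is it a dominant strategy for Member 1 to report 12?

No

Consider the case where Member 2 reports 5, Member 3 reports 22 and Member 4 reports 22.
Truthful report 12: project built, pays 14, utility 12 - 14 = -2.
Report 5 instead: project not built, utility 0.
Since 0 > -2, reporting 5 is strictly better here, so truthful reporting is not dominant.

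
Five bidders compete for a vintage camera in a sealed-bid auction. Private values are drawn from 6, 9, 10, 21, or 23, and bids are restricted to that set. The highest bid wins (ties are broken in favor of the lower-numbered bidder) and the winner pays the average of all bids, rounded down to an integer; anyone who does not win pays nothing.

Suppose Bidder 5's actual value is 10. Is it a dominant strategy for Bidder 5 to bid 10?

No

Consider the case where Bidder 1 bids 6, Bidder 2 bids 6, Bidder 3 bids 6 and Bidder 4 bids 10.
Truthful bid 10: loses, pays 0, utility 0.
Bid 21 instead: wins, pays 9, utility 10 - 9 = 1.
Since 1 > 0, bidding 21 is strictly better here, so truthful bidding is not dominant.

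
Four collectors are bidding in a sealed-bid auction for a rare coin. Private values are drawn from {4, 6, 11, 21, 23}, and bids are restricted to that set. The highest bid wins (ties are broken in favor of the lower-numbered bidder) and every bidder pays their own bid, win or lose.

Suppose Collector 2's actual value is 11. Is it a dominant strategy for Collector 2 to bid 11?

No

Consider the case where Collector 1 bids 4, Collector 3 bids 4 and Collector 4 bids 4.
Truthful bid 11: wins, pays 11, utility 11 - 11 = 0.
Bid 6 instead: wins, pays 6, utility 11 - 6 = 5.
Since 5 > 0, bidding 6 is strictly better here, so truthful bidding is not dominant.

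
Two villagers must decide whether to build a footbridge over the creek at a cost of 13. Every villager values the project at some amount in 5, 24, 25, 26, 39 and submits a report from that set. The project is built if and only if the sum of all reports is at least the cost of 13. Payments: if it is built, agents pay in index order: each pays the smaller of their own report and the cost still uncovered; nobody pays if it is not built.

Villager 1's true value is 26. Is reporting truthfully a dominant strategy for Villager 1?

Consider the case where Villager 2 reports 24.
Truthful report 26: project built, pays 13, utility 26 - 13 = 13.
Report 5 instead: project built, pays 5, utility 26 - 5 = 21.
Since 21 > 13, reporting 5 is strictly better here, so truthful reporting is not dominant.

No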